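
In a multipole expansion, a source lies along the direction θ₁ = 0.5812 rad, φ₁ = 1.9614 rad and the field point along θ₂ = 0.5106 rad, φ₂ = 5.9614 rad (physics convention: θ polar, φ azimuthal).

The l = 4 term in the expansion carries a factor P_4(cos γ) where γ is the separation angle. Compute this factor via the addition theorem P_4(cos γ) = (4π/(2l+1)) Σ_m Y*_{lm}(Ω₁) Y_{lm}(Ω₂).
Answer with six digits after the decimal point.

Summing Y*_{l m}(θ₁,φ₁)·Y_{l m}(θ₂,φ₂) over m ∈ [−4, 4]; prefactor 4π/(2·4+1) = 1.396263:
  [-4]  conj(Y_{4,-4})(Ω₁) = +0.000337+0.040207i ; Y_{4,-4}(Ω₂) = +0.007064+0.024233i ; Δ = -0.000972+0.000292i
  [-3]  conj(Y_{4,-3})(Ω₁) = +0.159533-0.067259i ; Y_{4,-3}(Ω₂) = +0.072538+0.104801i ; Δ = +0.018621+0.011840i
  [-2]  conj(Y_{4,-2})(Ω₁) = -0.278522-0.276197i ; Y_{4,-2}(Ω₂) = +0.276622+0.207497i ; Δ = -0.019735-0.134195i
  [-1]  conj(Y_{4,-1})(Ω₁) = -0.156219+0.379393i ; Y_{4,-1}(Ω₂) = +0.445515+0.148522i ; Δ = -0.125946+0.145823i
  [+0]  conj(Y_{4,0})(Ω₁) = -0.092786-0.000000i ; Y_{4,0}(Ω₂) = +0.046887+0.000000i ; Δ = -0.004350-0.000000i
  [+1]  conj(Y_{4,1})(Ω₁) = +0.156219+0.379393i ; Y_{4,1}(Ω₂) = -0.445515+0.148522i ; Δ = -0.125946-0.145823i
  [+2]  conj(Y_{4,2})(Ω₁) = -0.278522+0.276197i ; Y_{4,2}(Ω₂) = +0.276622-0.207497i ; Δ = -0.019735+0.134195i
  [+3]  conj(Y_{4,3})(Ω₁) = -0.159533-0.067259i ; Y_{4,3}(Ω₂) = -0.072538+0.104801i ; Δ = +0.018621-0.011840i
  [+4]  conj(Y_{4,4})(Ω₁) = +0.000337-0.040207i ; Y_{4,4}(Ω₂) = +0.007064-0.024233i ; Δ = -0.000972-0.000292i
Total Σ_m = -0.260415-0.000000i. Multiply by 1.396263: -0.363608-0.000000i. P_4(cos γ) = -0.363608

-0.363608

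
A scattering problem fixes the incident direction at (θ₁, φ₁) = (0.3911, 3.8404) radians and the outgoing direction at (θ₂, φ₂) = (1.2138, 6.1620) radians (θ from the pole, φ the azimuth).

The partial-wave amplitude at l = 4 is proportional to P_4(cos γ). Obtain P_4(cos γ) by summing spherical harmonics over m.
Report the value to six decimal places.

0.351531

Term-by-term m-sum for l=4 (normalisation 4π/9 = 1.396263):
  [-4]  conj(Y_{4,-4})(Ω₁) = -0.00879 + 0.00317j ; Y_{4,-4}(Ω₂) = 0.30176 + 0.15892j ; Δ = -0.00316 - 0.00044j
  [-3]  conj(Y_{4,-3})(Ω₁) = 0.03216 - 0.05545j ; Y_{4,-3}(Ω₂) = 0.33627 + 0.12794j ; Δ = 0.01791 - 0.01453j
  [-2]  conj(Y_{4,-2})(Ω₁) = 0.04174 + 0.23860j ; Y_{4,-2}(Ω₂) = -0.04138 - 0.01023j ; Δ = 0.00071 - 0.01030j
  [-1]  conj(Y_{4,-1})(Ω₁) = -0.38074 - 0.31992j ; Y_{4,-1}(Ω₂) = -0.32985 - 0.04017j ; Δ = 0.11274 + 0.12082j
  [+0]  conj(Y_{4,0})(Ω₁) = 0.30957 + 0.00000j ; Y_{4,0}(Ω₂) = -0.01499 + 0.00000j ; Δ = -0.00464 + 0.00000j
  [+1]  conj(Y_{4,1})(Ω₁) = 0.38074 - 0.31992j ; Y_{4,1}(Ω₂) = 0.32985 - 0.04017j ; Δ = 0.11274 - 0.12082j
  [+2]  conj(Y_{4,2})(Ω₁) = 0.04174 - 0.23860j ; Y_{4,2}(Ω₂) = -0.04138 + 0.01023j ; Δ = 0.00071 + 0.01030j
  [+3]  conj(Y_{4,3})(Ω₁) = -0.03216 - 0.05545j ; Y_{4,3}(Ω₂) = -0.33627 + 0.12794j ; Δ = 0.01791 + 0.01453j
  [+4]  conj(Y_{4,4})(Ω₁) = -0.00879 - 0.00317j ; Y_{4,4}(Ω₂) = 0.30176 - 0.15892j ; Δ = -0.00316 + 0.00044j
Σ over m = 0.25177 - 0.00000j; ×(4π/9) → 0.35153 - 0.00000j. Real part: 0.351531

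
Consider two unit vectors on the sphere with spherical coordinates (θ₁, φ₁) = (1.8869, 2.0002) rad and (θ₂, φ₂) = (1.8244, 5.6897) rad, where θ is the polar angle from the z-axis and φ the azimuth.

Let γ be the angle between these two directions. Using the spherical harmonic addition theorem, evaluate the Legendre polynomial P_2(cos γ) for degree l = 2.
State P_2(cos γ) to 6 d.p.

0.250576

Expand P_2 via completeness: Σ_{m} conj(Y_{2,m}) at Ω₁ times Y_{2,m} at Ω₂ —
  m=-2: -0.22798 - 0.26417j × 0.13554 + 0.33562j = 0.05776 - 0.11232j  (running Σ = 0.05776 - 0.11232j)
  m=-1: 0.09503 - 0.20754j × -0.15554 - 0.10493j = -0.03656 + 0.02231j  (running Σ = 0.02120 - 0.09001j)
  m=0: -0.22396 + 0.00000j × -0.25583 + 0.00000j = 0.05730 + 0.00000j  (running Σ = 0.07850 - 0.09001j)
  m=1: -0.09503 - 0.20754j × 0.15554 - 0.10493j = -0.03656 - 0.02231j  (running Σ = 0.04194 - 0.11232j)
  m=2: -0.22798 + 0.26417j × 0.13554 - 0.33562j = 0.05776 + 0.11232j  (running Σ = 0.09970 + 0.00000j)
Total Σ_m = 0.09970 + 0.00000j. Multiply by 2.513274: 0.25058 + 0.00000j. P_2(cos γ) = 0.250576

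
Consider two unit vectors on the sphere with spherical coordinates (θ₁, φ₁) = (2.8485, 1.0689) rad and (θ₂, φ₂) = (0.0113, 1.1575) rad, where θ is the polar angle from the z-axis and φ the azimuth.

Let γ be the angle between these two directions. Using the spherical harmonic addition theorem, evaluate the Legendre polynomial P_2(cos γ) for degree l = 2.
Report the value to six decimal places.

0.865294

Addition theorem: P_2(cos γ) = (4π/5) Σ_m Y*_{lm}(Ω₁) Y_{lm}(Ω₂), m = −2…2:
  m=-2: (-0.017318, 0.027197) × (-0.000033, -0.000036) = (0.000002, -0.000000)  (running Σ = (0.000002, -0.000000))
  m=-1: (-0.102800, -0.187329) × (0.003506, -0.007994) = (-0.001858, 0.000165)  (running Σ = (-0.001856, 0.000165))
  m=0: (0.551804, -0.000000) × (0.630662, 0.000000) = (0.348002, 0.000000)  (running Σ = (0.346146, 0.000165))
  m=1: (0.102800, -0.187329) × (-0.003506, -0.007994) = (-0.001858, -0.000165)  (running Σ = (0.344288, -0.000000))
  m=2: (-0.017318, -0.027197) × (-0.000033, 0.000036) = (0.000002, 0.000000)  (running Σ = (0.344290, 0.000000))
Accumulated sum (0.344290, 0.000000); after 4π/(2l+1) scaling, (0.865294, 0.000000) ⇒ P_2 = 0.865294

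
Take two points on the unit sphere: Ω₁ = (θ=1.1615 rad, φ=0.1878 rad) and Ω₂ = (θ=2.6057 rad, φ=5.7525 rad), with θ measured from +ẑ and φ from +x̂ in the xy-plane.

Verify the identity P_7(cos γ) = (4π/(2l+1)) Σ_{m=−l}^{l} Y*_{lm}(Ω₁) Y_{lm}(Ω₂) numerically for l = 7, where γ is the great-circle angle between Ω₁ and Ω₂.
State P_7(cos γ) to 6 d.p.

Summing Y*_{l m}(θ₁,φ₁)·Y_{l m}(θ₂,φ₂) over m ∈ [−7, 7]; prefactor 4π/(2·7+1) = 0.837758:
  m=-7: (0.069300, 0.264550) × (-0.003802, -0.002454) = (0.000386, -0.001176)  (running Σ = (0.000386, -0.001176))
  m=-6: (0.190670, 0.400844) × (0.028485, 0.001212) = (0.004945, 0.011649)  (running Σ = (0.005331, 0.010473))
  m=-5: (0.149112, 0.203742) × (-0.096853, 0.051432) = (-0.024921, -0.012064)  (running Σ = (-0.019590, -0.001591))
  m=-4: (-0.142291, -0.132877) × (0.148672, -0.241434) = (-0.053236, 0.014599)  (running Σ = (-0.072826, 0.013008))
  m=-3: (-0.279192, -0.176364) × (-0.010132, 0.476524) = (0.086871, -0.131255)  (running Σ = (0.014045, -0.118247))
  m=-2: (0.056821, 0.022406) × (-0.202408, -0.362346) = (-0.003382, -0.025124)  (running Σ = (0.010663, -0.143371))
  m=-1: (0.326347, 0.062019) × (-0.067452, -0.039583) = (-0.019558, -0.017101)  (running Σ = (-0.008895, -0.160472))
  m=0: (-0.021466, -0.000000) × (0.442764, 0.000000) = (-0.009504, -0.000000)  (running Σ = (-0.018400, -0.160472))
  m=1: (-0.326347, 0.062019) × (0.067452, -0.039583) = (-0.019558, 0.017101)  (running Σ = (-0.037957, -0.143371))
  m=2: (0.056821, -0.022406) × (-0.202408, 0.362346) = (-0.003382, 0.025124)  (running Σ = (-0.041340, -0.118247))
  m=3: (0.279192, -0.176364) × (0.010132, 0.476524) = (0.086871, 0.131255)  (running Σ = (0.045531, 0.013008))
  m=4: (-0.142291, 0.132877) × (0.148672, 0.241434) = (-0.053236, -0.014599)  (running Σ = (-0.007705, -0.001591))
  m=5: (-0.149112, 0.203742) × (0.096853, 0.051432) = (-0.024921, 0.012064)  (running Σ = (-0.032626, 0.010473))
  m=6: (0.190670, -0.400844) × (0.028485, -0.001212) = (0.004945, -0.011649)  (running Σ = (-0.027680, -0.001176))
  m=7: (-0.069300, 0.264550) × (0.003802, -0.002454) = (0.000386, 0.001176)  (running Σ = (-0.027295, 0.000000))
Accumulated sum (-0.027295, 0.000000); after 4π/(2l+1) scaling, (-0.022866, 0.000000) ⇒ P_7 = -0.022866

-0.022866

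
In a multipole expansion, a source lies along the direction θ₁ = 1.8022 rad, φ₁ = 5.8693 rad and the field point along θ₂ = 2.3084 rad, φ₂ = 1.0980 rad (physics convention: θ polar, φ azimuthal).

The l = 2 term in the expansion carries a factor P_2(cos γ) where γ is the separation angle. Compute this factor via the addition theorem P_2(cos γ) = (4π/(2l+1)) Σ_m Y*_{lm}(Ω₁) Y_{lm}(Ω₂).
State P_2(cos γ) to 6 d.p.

Expand P_2 via completeness: Σ_{m} conj(Y_{2,m}) at Ω₁ times Y_{2,m} at Ω₂ —
  m=-2: +0.247577-0.269500i × -0.123824-0.171551i = -0.076889-0.009101i  (running Σ = -0.076889-0.009101i)
  m=-1: -0.157895+0.069357i × -0.175098+0.342329i = +0.003904-0.066196i  (running Σ = -0.072985-0.075298i)
  m=0: -0.265624-0.000000i × +0.112543+0.000000i = -0.029894-0.000000i  (running Σ = -0.102879-0.075298i)
  m=1: +0.157895+0.069357i × +0.175098+0.342329i = +0.003904+0.066196i  (running Σ = -0.098975-0.009101i)
  m=2: +0.247577+0.269500i × -0.123824+0.171551i = -0.076889+0.009101i  (running Σ = -0.175864+0.000000i)
Σ over m = -0.175864+0.000000i; ×(4π/5) → -0.441993+0.000000i. Real part: -0.441993

-0.441993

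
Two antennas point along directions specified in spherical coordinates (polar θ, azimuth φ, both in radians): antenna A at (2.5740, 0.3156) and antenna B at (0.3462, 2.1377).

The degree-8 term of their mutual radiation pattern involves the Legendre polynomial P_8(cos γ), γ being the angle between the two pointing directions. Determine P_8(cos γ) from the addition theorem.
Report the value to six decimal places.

Expand P_8 via completeness: Σ_{m} conj(Y_{8,m}) at Ω₁ times Y_{8,m} at Ω₂ —
  term(m=-8) = (-0.000000, -0.000000)   from Y*(Ω₁)=(-0.002934, 0.002080), Y(Ω₂)=(-0.000016, 0.000089)
  term(m=-7) = (-0.000022, 0.000004)   from Y*(Ω₁)=(0.013446, -0.018119), Y(Ω₂)=(-0.000739, -0.000680)
  term(m=-6) = (-0.000039, 0.000618)   from Y*(Ω₁)=(-0.027861, 0.083291), Y(Ω₂)=(0.006815, -0.001812)
  term(m=-5) = (0.007934, 0.002579)   from Y*(Ω₁)=(0.001700, -0.235992), Y(Ω₂)=(-0.010685, 0.033696)
  term(m=-4) = (0.030159, -0.047512)   from Y*(Ω₁)=(0.131845, 0.413879), Y(Ω₂)=(-0.083147, -0.099356)
  term(m=-3) = (-0.111969, -0.119251)   from Y*(Ω₁)=(-0.282749, -0.392730), Y(Ω₂)=(0.335175, -0.043791)
  term(m=-2) = (-0.072943, 0.040096)   from Y*(Ω₁)=(0.118197, 0.086396), Y(Ω₂)=(-0.240612, 0.515112)
  term(m=-1) = (-0.038084, -0.148340)   from Y*(Ω₁)=(0.342326, 0.111774), Y(Ω₂)=(-0.228389, -0.358759)
  term(m=+0) = (0.078445, 0.000000)   from Y*(Ω₁)=(-0.277486, -0.000000), Y(Ω₂)=(-0.282699, 0.000000)
  term(m=+1) = (-0.038084, 0.148340)   from Y*(Ω₁)=(-0.342326, 0.111774), Y(Ω₂)=(0.228389, -0.358759)
  term(m=+2) = (-0.072943, -0.040096)   from Y*(Ω₁)=(0.118197, -0.086396), Y(Ω₂)=(-0.240612, -0.515112)
  term(m=+3) = (-0.111969, 0.119251)   from Y*(Ω₁)=(0.282749, -0.392730), Y(Ω₂)=(-0.335175, -0.043791)
  term(m=+4) = (0.030159, 0.047512)   from Y*(Ω₁)=(0.131845, -0.413879), Y(Ω₂)=(-0.083147, 0.099356)
  term(m=+5) = (0.007934, -0.002579)   from Y*(Ω₁)=(-0.001700, -0.235992), Y(Ω₂)=(0.010685, 0.033696)
  term(m=+6) = (-0.000039, -0.000618)   from Y*(Ω₁)=(-0.027861, -0.083291), Y(Ω₂)=(0.006815, 0.001812)
  term(m=+7) = (-0.000022, -0.000004)   from Y*(Ω₁)=(-0.013446, -0.018119), Y(Ω₂)=(0.000739, -0.000680)
  term(m=+8) = (-0.000000, 0.000000)   from Y*(Ω₁)=(-0.002934, -0.002080), Y(Ω₂)=(-0.000016, -0.000089)
Total Σ_m = (-0.291484, 0.000000). Multiply by 0.739198: (-0.215464, 0.000000). P_8(cos γ) = -0.215464

-0.215464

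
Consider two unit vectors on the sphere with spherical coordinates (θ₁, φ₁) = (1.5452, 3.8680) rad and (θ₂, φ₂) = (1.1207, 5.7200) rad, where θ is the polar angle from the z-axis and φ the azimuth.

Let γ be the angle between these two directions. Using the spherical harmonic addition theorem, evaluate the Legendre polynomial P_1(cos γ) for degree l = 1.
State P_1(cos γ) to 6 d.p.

Addition theorem: P_1(cos γ) = (4π/3) Σ_m Y*_{lm}(Ω₁) Y_{lm}(Ω₂), m = −1…1:
  term(m=-1) = (-0.029817, -0.103223)   from Y*(Ω₁)=(-0.258195, -0.229398), Y(Ω₂)=(0.263040, 0.166083)
  term(m=+0) = (0.002658, 0.000000)   from Y*(Ω₁)=(0.012505, -0.000000), Y(Ω₂)=(0.212568, 0.000000)
  term(m=+1) = (-0.029817, 0.103223)   from Y*(Ω₁)=(0.258195, -0.229398), Y(Ω₂)=(-0.263040, 0.166083)
Σ over m = (-0.056975, 0.000000); ×(4π/3) → (-0.238657, 0.000000). Real part: -0.238657

-0.238657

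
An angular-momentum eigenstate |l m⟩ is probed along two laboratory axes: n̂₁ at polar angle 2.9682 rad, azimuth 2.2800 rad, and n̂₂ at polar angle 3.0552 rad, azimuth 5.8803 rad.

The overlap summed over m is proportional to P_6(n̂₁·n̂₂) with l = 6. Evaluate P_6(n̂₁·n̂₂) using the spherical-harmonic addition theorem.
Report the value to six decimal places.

Summing Y*_{l m}(θ₁,φ₁)·Y_{l m}(θ₂,φ₂) over m ∈ [−6, 6]; prefactor 4π/(2·6+1) = 0.966644:
  m=-6: (0.000006, 0.000011) × (-0.000000, 0.000000) = (-0.000000, -0.000000)  (running Σ = (-0.000000, -0.000000))
  m=-5: (-0.000099, 0.000232) × (0.000003, -0.000007) = (0.000000, 0.000000)  (running Σ = (0.000000, 0.000000))
  m=-4: (-0.002917, 0.000917) × (-0.000008, 0.000196) = (-0.000000, -0.000001)  (running Σ = (-0.000000, -0.000001))
  m=-3: (-0.021461, -0.013360) × (-0.001169, -0.003087) = (-0.000016, 0.000082)  (running Σ = (-0.000016, 0.000081))
  m=-2: (-0.021486, -0.139901) × (0.026272, 0.027365) = (0.003264, -0.004264)  (running Σ = (0.003248, -0.004182))
  m=-1: (0.317221, -0.369659) × (-0.251962, -0.107386) = (-0.119624, 0.059075)  (running Σ = (-0.116376, 0.054893))
  m=0: (0.720130, -0.000000) × (0.938922, 0.000000) = (0.676146, 0.000000)  (running Σ = (0.559770, 0.054893))
  m=1: (-0.317221, -0.369659) × (0.251962, -0.107386) = (-0.119624, -0.059075)  (running Σ = (0.440146, -0.004182))
  m=2: (-0.021486, 0.139901) × (0.026272, -0.027365) = (0.003264, 0.004264)  (running Σ = (0.443410, 0.000081))
  m=3: (0.021461, -0.013360) × (0.001169, -0.003087) = (-0.000016, -0.000082)  (running Σ = (0.443394, -0.000001))
  m=4: (-0.002917, -0.000917) × (-0.000008, -0.000196) = (-0.000000, 0.000001)  (running Σ = (0.443394, 0.000000))
  m=5: (0.000099, 0.000232) × (-0.000003, -0.000007) = (0.000000, -0.000000)  (running Σ = (0.443394, -0.000000))
  m=6: (0.000006, -0.000011) × (-0.000000, -0.000000) = (-0.000000, 0.000000)  (running Σ = (0.443394, -0.000000))
Σ over m = (0.443394, -0.000000); ×(4π/13) → (0.428604, -0.000000). Real part: 0.428604

0.428604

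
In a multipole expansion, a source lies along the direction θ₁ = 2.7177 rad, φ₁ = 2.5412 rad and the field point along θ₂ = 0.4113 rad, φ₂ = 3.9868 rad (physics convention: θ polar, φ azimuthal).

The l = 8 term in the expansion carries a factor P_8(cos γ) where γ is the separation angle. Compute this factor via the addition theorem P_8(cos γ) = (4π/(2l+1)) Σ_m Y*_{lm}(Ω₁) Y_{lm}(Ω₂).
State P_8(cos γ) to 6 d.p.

Expand P_8 via completeness: Σ_{m} conj(Y_{8,m}) at Ω₁ times Y_{8,m} at Ω₂ —
  [-8]  conj(Y_{8,-8})(Ω₁) = +0.000038+0.000420i ; Y_{8,-8}(Ω₂) = +0.000299-0.000155i ; Δ = +0.000000+0.000000i
  [-7]  conj(Y_{8,-7})(Ω₁) = -0.001826+0.003267i ; Y_{8,-7}(Ω₂) = -0.002880-0.001106i ; Δ = +0.000009-0.000007i
  [-6]  conj(Y_{8,-6})(Ω₁) = -0.018713+0.009289i ; Y_{8,-6}(Ω₂) = +0.006264+0.016699i ; Δ = -0.000272-0.000254i
  [-5]  conj(Y_{8,-5})(Ω₁) = -0.081758-0.011491i ; Y_{8,-5}(Ω₂) = +0.034170-0.064629i ; Δ = -0.003536+0.004891i
  [-4]  conj(Y_{8,-4})(Ω₁) = -0.173498-0.158427i ; Y_{8,-4}(Ω₂) = -0.210235+0.051278i ; Δ = +0.044599+0.024410i
  [-3]  conj(Y_{8,-3})(Ω₁) = -0.105241-0.448699i ; Y_{8,-3}(Ω₂) = +0.365223+0.253077i ; Δ = +0.075119-0.190509i
  [-2]  conj(Y_{8,-2})(Ω₁) = +0.191766-0.494401i ; Y_{8,-2}(Ω₂) = -0.065160-0.542135i ; Δ = -0.280528-0.071748i
  [-1]  conj(Y_{8,-1})(Ω₁) = +0.094326-0.064586i ; Y_{8,-1}(Ω₂) = -0.110852+0.124974i ; Δ = -0.002385+0.018948i
  [+0]  conj(Y_{8,0})(Ω₁) = -0.463160-0.000000i ; Y_{8,0}(Ω₂) = -0.448128+0.000000i ; Δ = +0.207555+0.000000i
  [+1]  conj(Y_{8,1})(Ω₁) = -0.094326-0.064586i ; Y_{8,1}(Ω₂) = +0.110852+0.124974i ; Δ = -0.002385-0.018948i
  [+2]  conj(Y_{8,2})(Ω₁) = +0.191766+0.494401i ; Y_{8,2}(Ω₂) = -0.065160+0.542135i ; Δ = -0.280528+0.071748i
  [+3]  conj(Y_{8,3})(Ω₁) = +0.105241-0.448699i ; Y_{8,3}(Ω₂) = -0.365223+0.253077i ; Δ = +0.075119+0.190509i
  [+4]  conj(Y_{8,4})(Ω₁) = -0.173498+0.158427i ; Y_{8,4}(Ω₂) = -0.210235-0.051278i ; Δ = +0.044599-0.024410i
  [+5]  conj(Y_{8,5})(Ω₁) = +0.081758-0.011491i ; Y_{8,5}(Ω₂) = -0.034170-0.064629i ; Δ = -0.003536-0.004891i
  [+6]  conj(Y_{8,6})(Ω₁) = -0.018713-0.009289i ; Y_{8,6}(Ω₂) = +0.006264-0.016699i ; Δ = -0.000272+0.000254i
  [+7]  conj(Y_{8,7})(Ω₁) = +0.001826+0.003267i ; Y_{8,7}(Ω₂) = +0.002880-0.001106i ; Δ = +0.000009+0.000007i
  [+8]  conj(Y_{8,8})(Ω₁) = +0.000038-0.000420i ; Y_{8,8}(Ω₂) = +0.000299+0.000155i ; Δ = +0.000000-0.000000i
Σ over m = -0.126433-0.000000i; ×(4π/17) → -0.093459-0.000000i. Real part: -0.093459

-0.093459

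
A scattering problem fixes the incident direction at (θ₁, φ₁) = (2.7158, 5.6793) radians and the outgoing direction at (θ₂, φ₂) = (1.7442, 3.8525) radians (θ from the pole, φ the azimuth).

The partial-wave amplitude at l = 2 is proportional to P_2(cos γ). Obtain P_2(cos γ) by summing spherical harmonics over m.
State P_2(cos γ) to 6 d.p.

-0.495608

Addition theorem: P_2(cos γ) = (4π/5) Σ_m Y*_{lm}(Ω₁) Y_{lm}(Ω₂), m = −2…2:
  term(m=-2) = (-0.021531, -0.012100)   from Y*(Ω₁)=(0.023401, -0.061605), Y(Ω₂)=(0.055628, -0.370624)
  term(m=-1) = (-0.009661, 0.036911)   from Y*(Ω₁)=(-0.239207, 0.165018), Y(Ω₂)=(0.099490, -0.085672)
  term(m=+0) = (-0.134812, 0.000000)   from Y*(Ω₁)=(0.469362, -0.000000), Y(Ω₂)=(-0.287225, 0.000000)
  term(m=+1) = (-0.009661, -0.036911)   from Y*(Ω₁)=(0.239207, 0.165018), Y(Ω₂)=(-0.099490, -0.085672)
  term(m=+2) = (-0.021531, 0.012100)   from Y*(Ω₁)=(0.023401, 0.061605), Y(Ω₂)=(0.055628, 0.370624)
Accumulated sum (-0.197196, 0.000000); after 4π/(2l+1) scaling, (-0.495608, 0.000000) ⇒ P_2 = -0.495608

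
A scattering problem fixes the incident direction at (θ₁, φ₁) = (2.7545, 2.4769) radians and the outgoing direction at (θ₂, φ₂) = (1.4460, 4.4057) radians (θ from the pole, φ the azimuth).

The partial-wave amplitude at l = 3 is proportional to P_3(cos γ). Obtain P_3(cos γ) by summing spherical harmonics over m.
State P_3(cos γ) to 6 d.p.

Summing Y*_{l m}(θ₁,φ₁)·Y_{l m}(θ₂,φ₂) over m ∈ [−3, 3]; prefactor 4π/(2·3+1) = 1.795196:
  [-3]  conj(Y_{3,-3})(Ω₁) = +0.009219+0.020464i ; Y_{3,-3}(Ω₂) = +0.324276-0.246889i ; Δ = +0.008042+0.004360i
  [-2]  conj(Y_{3,-2})(Ω₁) = -0.032242+0.130951i ; Y_{3,-2}(Ω₂) = -0.102408-0.072091i ; Δ = +0.012742-0.011086i
  [-1]  conj(Y_{3,-1})(Ω₁) = -0.315686+0.247388i ; Y_{3,-1}(Ω₂) = +0.089311-0.282022i ; Δ = +0.041575+0.111125i
  [+0]  conj(Y_{3,0})(Ω₁) = -0.444907-0.000000i ; Y_{3,0}(Ω₂) = -0.135752+0.000000i ; Δ = +0.060397+0.000000i
  [+1]  conj(Y_{3,1})(Ω₁) = +0.315686+0.247388i ; Y_{3,1}(Ω₂) = -0.089311-0.282022i ; Δ = +0.041575-0.111125i
  [+2]  conj(Y_{3,2})(Ω₁) = -0.032242-0.130951i ; Y_{3,2}(Ω₂) = -0.102408+0.072091i ; Δ = +0.012742+0.011086i
  [+3]  conj(Y_{3,3})(Ω₁) = -0.009219+0.020464i ; Y_{3,3}(Ω₂) = -0.324276-0.246889i ; Δ = +0.008042-0.004360i
Total Σ_m = +0.185115-0.000000i. Multiply by 1.795196: +0.332317-0.000000i. P_3(cos γ) = 0.332317

0.332317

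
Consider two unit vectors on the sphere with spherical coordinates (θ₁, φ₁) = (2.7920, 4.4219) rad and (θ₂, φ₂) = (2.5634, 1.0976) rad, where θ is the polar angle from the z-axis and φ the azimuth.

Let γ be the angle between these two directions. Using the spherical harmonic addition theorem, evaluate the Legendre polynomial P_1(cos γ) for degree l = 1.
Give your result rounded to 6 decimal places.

0.602724

Summing Y*_{l m}(θ₁,φ₁)·Y_{l m}(θ₂,φ₂) over m ∈ [−1, 1]; prefactor 4π/(2·1+1) = 4.188790:
  [-1]  conj(Y_{1,-1})(Ω₁) = -0.03389 - 0.11338j ; Y_{1,-1}(Ω₂) = 0.08605 - 0.16807j ; Δ = -0.02197 - 0.00406j
  [+0]  conj(Y_{1,0})(Ω₁) = -0.45905 + 0.00000j ; Y_{1,0}(Ω₂) = -0.40918 + 0.00000j ; Δ = 0.18783 + 0.00000j
  [+1]  conj(Y_{1,1})(Ω₁) = 0.03389 - 0.11338j ; Y_{1,1}(Ω₂) = -0.08605 - 0.16807j ; Δ = -0.02197 + 0.00406j
Accumulated sum 0.14389 + 0.00000j; after 4π/(2l+1) scaling, 0.60272 + 0.00000j ⇒ P_1 = 0.602724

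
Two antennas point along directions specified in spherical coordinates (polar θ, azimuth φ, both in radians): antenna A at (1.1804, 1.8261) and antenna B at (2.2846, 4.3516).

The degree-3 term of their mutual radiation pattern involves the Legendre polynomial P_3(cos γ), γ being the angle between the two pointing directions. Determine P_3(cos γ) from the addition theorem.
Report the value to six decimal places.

-0.147149

Expand P_3 via completeness: Σ_{m} conj(Y_{3,m}) at Ω₁ times Y_{3,m} at Ω₂ —
  term(m=-3) = (0.016286, -0.057179)   from Y*(Ω₁)=(0.228722, -0.237815), Y(Ω₂)=(0.159118, -0.084551)
  term(m=-2) = (-0.042236, -0.119930)   from Y*(Ω₁)=(-0.290174, -0.162543), Y(Ω₂)=(0.287013, 0.252533)
  term(m=-1) = (0.018794, 0.013306)   from Y*(Ω₁)=(0.020823, -0.079781), Y(Ω₂)=(-0.098589, 0.261298)
  term(m=+0) = (-0.067655, -0.000000)   from Y*(Ω₁)=(-0.323208, -0.000000), Y(Ω₂)=(0.209324, 0.000000)
  term(m=+1) = (0.018794, -0.013306)   from Y*(Ω₁)=(-0.020823, -0.079781), Y(Ω₂)=(0.098589, 0.261298)
  term(m=+2) = (-0.042236, 0.119930)   from Y*(Ω₁)=(-0.290174, 0.162543), Y(Ω₂)=(0.287013, -0.252533)
  term(m=+3) = (0.016286, 0.057179)   from Y*(Ω₁)=(-0.228722, -0.237815), Y(Ω₂)=(-0.159118, -0.084551)
Accumulated sum (-0.081968, -0.000000); after 4π/(2l+1) scaling, (-0.147149, -0.000000) ⇒ P_3 = -0.147149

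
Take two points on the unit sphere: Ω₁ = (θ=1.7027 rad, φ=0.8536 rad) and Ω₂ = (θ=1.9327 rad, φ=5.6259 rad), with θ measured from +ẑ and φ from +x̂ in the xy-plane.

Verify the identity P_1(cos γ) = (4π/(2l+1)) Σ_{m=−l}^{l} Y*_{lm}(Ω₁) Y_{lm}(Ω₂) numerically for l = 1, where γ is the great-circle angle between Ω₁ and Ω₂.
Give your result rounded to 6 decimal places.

0.102076

Addition theorem: P_1(cos γ) = (4π/3) Σ_m Y*_{lm}(Ω₁) Y_{lm}(Ω₂), m = −1…1:
  m=-1: Y*=(0.225112, 0.258120)  Y=(0.255795, 0.197413)  product (0.006626, 0.110466)
  m=+0: Y*=(-0.064262, -0.000000)  Y=(-0.172992, 0.000000)  product (0.011117, 0.000000)
  m=+1: Y*=(-0.225112, 0.258120)  Y=(-0.255795, 0.197413)  product (0.006626, -0.110466)
Total Σ_m = (0.024369, 0.000000). Multiply by 4.188790: (0.102076, 0.000000). P_1(cos γ) = 0.102076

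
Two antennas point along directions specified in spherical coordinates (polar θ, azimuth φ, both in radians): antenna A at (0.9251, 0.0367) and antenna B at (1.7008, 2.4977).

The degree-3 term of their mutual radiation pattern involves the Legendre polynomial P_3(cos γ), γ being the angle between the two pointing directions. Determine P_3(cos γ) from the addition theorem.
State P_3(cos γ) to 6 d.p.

Summing Y*_{l m}(θ₁,φ₁)·Y_{l m}(θ₂,φ₂) over m ∈ [−3, 3]; prefactor 4π/(2·3+1) = 1.795196:
  term(m=-3) = 0.03923 - 0.07705j   from Y*(Ω₁)=0.21128 + 0.02336j, Y(Ω₂)=0.14362 - 0.38055j
  term(m=-2) = -0.01063 - 0.04998j   from Y*(Ω₁)=0.39124 + 0.02877j, Y(Ω₂)=-0.03638 - 0.12508j
  term(m=-1) = 0.04773 + 0.03864j   from Y*(Ω₁)=0.20907 + 0.00768j, Y(Ω₂)=0.23475 + 0.17621j
  term(m=+0) = -0.03768 + 0.00000j   from Y*(Ω₁)=-0.26711 + 0.00000j, Y(Ω₂)=0.14107 + 0.00000j
  term(m=+1) = 0.04773 - 0.03864j   from Y*(Ω₁)=-0.20907 + 0.00768j, Y(Ω₂)=-0.23475 + 0.17621j
  term(m=+2) = -0.01063 + 0.04998j   from Y*(Ω₁)=0.39124 - 0.02877j, Y(Ω₂)=-0.03638 + 0.12508j
  term(m=+3) = 0.03923 + 0.07705j   from Y*(Ω₁)=-0.21128 + 0.02336j, Y(Ω₂)=-0.14362 - 0.38055j
Total Σ_m = 0.11497 + 0.00000j. Multiply by 1.795196: 0.20640 + 0.00000j. P_3(cos γ) = 0.206402

0.206402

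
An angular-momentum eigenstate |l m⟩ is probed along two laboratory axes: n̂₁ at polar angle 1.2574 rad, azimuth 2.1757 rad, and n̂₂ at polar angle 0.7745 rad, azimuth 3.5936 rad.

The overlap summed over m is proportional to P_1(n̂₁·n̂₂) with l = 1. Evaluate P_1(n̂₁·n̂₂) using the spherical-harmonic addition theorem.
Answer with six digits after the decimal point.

Addition theorem: P_1(cos γ) = (4π/3) Σ_m Y*_{lm}(Ω₁) Y_{lm}(Ω₂), m = −1…1:
  term(m=-1) = 0.01209 - 0.07849j   from Y*(Ω₁)=-0.18691 + 0.27035j, Y(Ω₂)=-0.21736 + 0.10553j
  term(m=+0) = 0.05261 + 0.00000j   from Y*(Ω₁)=0.15063 + 0.00000j, Y(Ω₂)=0.34924 + 0.00000j
  term(m=+1) = 0.01209 + 0.07849j   from Y*(Ω₁)=0.18691 + 0.27035j, Y(Ω₂)=0.21736 + 0.10553j
Σ over m = 0.07680 + 0.00000j; ×(4π/3) → 0.32168 + 0.00000j. Real part: 0.321683

0.321683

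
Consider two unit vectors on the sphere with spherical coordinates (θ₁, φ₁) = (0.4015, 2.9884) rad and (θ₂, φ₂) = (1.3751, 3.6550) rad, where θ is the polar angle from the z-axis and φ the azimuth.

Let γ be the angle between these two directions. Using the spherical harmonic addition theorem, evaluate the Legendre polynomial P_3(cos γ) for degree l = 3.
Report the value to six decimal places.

-0.443460

Addition theorem: P_3(cos γ) = (4π/7) Σ_m Y*_{lm}(Ω₁) Y_{lm}(Ω₂), m = −3…3:
  m=-3: Y*=(-0.022318, 0.011046)  Y=(-0.012038, 0.393602)  product (-0.004079, -0.008917)
  m=-2: Y*=(0.136979, -0.043333)  Y=(0.098961, -0.163610)  product (0.006466, -0.026699)
  m=-1: Y*=(-0.403963, 0.062373)  Y=(0.223936, -0.126264)  product (-0.082586, 0.064974)
  m=+0: Y*=(0.424696, -0.000000)  Y=(-0.203974, 0.000000)  product (-0.086627, 0.000000)
  m=+1: Y*=(0.403963, 0.062373)  Y=(-0.223936, -0.126264)  product (-0.082586, -0.064974)
  m=+2: Y*=(0.136979, 0.043333)  Y=(0.098961, 0.163610)  product (0.006466, 0.026699)
  m=+3: Y*=(0.022318, 0.011046)  Y=(0.012038, 0.393602)  product (-0.004079, 0.008917)
Σ over m = (-0.247026, 0.000000); ×(4π/7) → (-0.443460, 0.000000). Real part: -0.443460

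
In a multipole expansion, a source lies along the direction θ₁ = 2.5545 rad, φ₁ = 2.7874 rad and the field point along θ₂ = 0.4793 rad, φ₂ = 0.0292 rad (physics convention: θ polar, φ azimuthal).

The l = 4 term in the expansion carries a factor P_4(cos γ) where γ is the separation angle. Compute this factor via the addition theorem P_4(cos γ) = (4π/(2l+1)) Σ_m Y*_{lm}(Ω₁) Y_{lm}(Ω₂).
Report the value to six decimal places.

Addition theorem: P_4(cos γ) = (4π/9) Σ_m Y*_{lm}(Ω₁) Y_{lm}(Ω₂), m = −4…4:
  m=-4: +0.006393-0.041175i × +0.019878-0.002332i = +0.000031-0.000833i  (running Σ = +0.000031-0.000833i)
  m=-3: +0.086196-0.154745i × +0.108505-0.009529i = +0.007878-0.017612i  (running Σ = +0.007909-0.018445i)
  m=-2: +0.300279-0.257256i × +0.320398-0.018733i = +0.091390-0.088049i  (running Σ = +0.099299-0.106495i)
  m=-1: +0.378997-0.140148i × +0.485948-0.014194i = +0.182184-0.073484i  (running Σ = +0.281482-0.179979i)
  m=0: -0.103517-0.000000i × +0.113855+0.000000i = -0.011786-0.000000i  (running Σ = +0.269697-0.179979i)
  m=1: -0.378997-0.140148i × -0.485948-0.014194i = +0.182184+0.073484i  (running Σ = +0.451880-0.106495i)
  m=2: +0.300279+0.257256i × +0.320398+0.018733i = +0.091390+0.088049i  (running Σ = +0.543270-0.018445i)
  m=3: -0.086196-0.154745i × -0.108505-0.009529i = +0.007878+0.017612i  (running Σ = +0.551148-0.000833i)
  m=4: +0.006393+0.041175i × +0.019878+0.002332i = +0.000031+0.000833i  (running Σ = +0.551179-0.000000i)
Total Σ_m = +0.551179-0.000000i. Multiply by 1.396263: +0.769591-0.000000i. P_4(cos γ) = 0.769591

0.769591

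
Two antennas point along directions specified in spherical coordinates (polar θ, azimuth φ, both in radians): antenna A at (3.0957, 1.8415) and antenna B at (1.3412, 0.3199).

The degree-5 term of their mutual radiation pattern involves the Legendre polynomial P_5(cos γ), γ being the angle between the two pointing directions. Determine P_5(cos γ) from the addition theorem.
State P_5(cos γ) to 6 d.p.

Summing Y*_{l m}(θ₁,φ₁)·Y_{l m}(θ₂,φ₂) over m ∈ [−5, 5]; prefactor 4π/(2·5+1) = 1.142397:
  [-5]  conj(Y_{5,-5})(Ω₁) = -0.000000+0.000000i ; Y_{5,-5}(Ω₂) = -0.011662-0.406180i ; Δ = +0.000000+0.000000i
  [-4]  conj(Y_{5,-4})(Ω₁) = -0.000003-0.000006i ; Y_{5,-4}(Ω₂) = +0.086222-0.287680i ; Δ = -0.000002+0.000000i
  [-3]  conj(Y_{5,-3})(Ω₁) = +0.000193-0.000183i ; Y_{5,-3}(Ω₂) = -0.097839+0.139660i ; Δ = +0.000007+0.000045i
  [-2]  conj(Y_{5,-2})(Ω₁) = +0.006088+0.003661i ; Y_{5,-2}(Ω₂) = -0.247803+0.184423i ; Δ = -0.002184+0.000216i
  [-1]  conj(Y_{5,-1})(Ω₁) = -0.031202+0.112434i ; Y_{5,-1}(Ω₂) = +0.098056-0.032484i ; Δ = +0.000593+0.012038i
  [+0]  conj(Y_{5,0})(Ω₁) = -0.920881-0.000000i ; Y_{5,0}(Ω₂) = +0.307240+0.000000i ; Δ = -0.282931-0.000000i
  [+1]  conj(Y_{5,1})(Ω₁) = +0.031202+0.112434i ; Y_{5,1}(Ω₂) = -0.098056-0.032484i ; Δ = +0.000593-0.012038i
  [+2]  conj(Y_{5,2})(Ω₁) = +0.006088-0.003661i ; Y_{5,2}(Ω₂) = -0.247803-0.184423i ; Δ = -0.002184-0.000216i
  [+3]  conj(Y_{5,3})(Ω₁) = -0.000193-0.000183i ; Y_{5,3}(Ω₂) = +0.097839+0.139660i ; Δ = +0.000007-0.000045i
  [+4]  conj(Y_{5,4})(Ω₁) = -0.000003+0.000006i ; Y_{5,4}(Ω₂) = +0.086222+0.287680i ; Δ = -0.000002-0.000000i
  [+5]  conj(Y_{5,5})(Ω₁) = +0.000000+0.000000i ; Y_{5,5}(Ω₂) = +0.011662-0.406180i ; Δ = +0.000000-0.000000i
Total Σ_m = -0.286103-0.000000i. Multiply by 1.142397: -0.326844-0.000000i. P_5(cos γ) = -0.326844

-0.326844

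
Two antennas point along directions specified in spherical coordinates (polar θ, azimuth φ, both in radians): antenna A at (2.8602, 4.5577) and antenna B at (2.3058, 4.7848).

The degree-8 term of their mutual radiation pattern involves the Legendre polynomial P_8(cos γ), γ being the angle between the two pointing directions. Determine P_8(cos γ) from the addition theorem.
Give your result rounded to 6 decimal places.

-0.246977

Expand P_8 via completeness: Σ_{m} conj(Y_{8,m}) at Ω₁ times Y_{8,m} at Ω₂ —
  term(m=-8) = -0.000000-0.000001i   from Y*(Ω₁)=+0.000006-0.000017i, Y(Ω₂)=+0.039559-0.025878i
  term(m=-7) = -0.000001-0.000043i   from Y*(Ω₁)=-0.000223-0.000118i, Y(Ω₂)=+0.082976+0.149435i
  term(m=-6) = +0.000165-0.000782i   from Y*(Ω₁)=-0.001329+0.001775i, Y(Ω₂)=-0.326933+0.151709i
  term(m=-5) = +0.002706-0.005819i   from Y*(Ω₁)=+0.009772+0.010008i, Y(Ω₂)=-0.162511-0.429072i
  term(m=-4) = +0.010061-0.012900i   from Y*(Ω₁)=+0.053039-0.037766i, Y(Ω₂)=+0.240784-0.071760i
  term(m=-3) = -0.032849+0.026634i   from Y*(Ω₁)=-0.098297-0.196388i, Y(Ω₂)=-0.041503-0.188039i
  term(m=-2) = -0.165076+0.080598i   from Y*(Ω₁)=-0.475336+0.151937i, Y(Ω₂)=+0.364265-0.053125i
  term(m=-1) = +0.016632-0.003844i   from Y*(Ω₁)=+0.094310+0.604805i, Y(Ω₂)=-0.002018-0.027815i
  term(m=+0) = +0.002608+0.000000i   from Y*(Ω₁)=+0.007070-0.000000i, Y(Ω₂)=+0.368912+0.000000i
  term(m=+1) = +0.016632+0.003844i   from Y*(Ω₁)=-0.094310+0.604805i, Y(Ω₂)=+0.002018-0.027815i
  term(m=+2) = -0.165076-0.080598i   from Y*(Ω₁)=-0.475336-0.151937i, Y(Ω₂)=+0.364265+0.053125i
  term(m=+3) = -0.032849-0.026634i   from Y*(Ω₁)=+0.098297-0.196388i, Y(Ω₂)=+0.041503-0.188039i
  term(m=+4) = +0.010061+0.012900i   from Y*(Ω₁)=+0.053039+0.037766i, Y(Ω₂)=+0.240784+0.071760i
  term(m=+5) = +0.002706+0.005819i   from Y*(Ω₁)=-0.009772+0.010008i, Y(Ω₂)=+0.162511-0.429072i
  term(m=+6) = +0.000165+0.000782i   from Y*(Ω₁)=-0.001329-0.001775i, Y(Ω₂)=-0.326933-0.151709i
  term(m=+7) = -0.000001+0.000043i   from Y*(Ω₁)=+0.000223-0.000118i, Y(Ω₂)=-0.082976+0.149435i
  term(m=+8) = -0.000000+0.000001i   from Y*(Ω₁)=+0.000006+0.000017i, Y(Ω₂)=+0.039559+0.025878i
Accumulated sum -0.334115+0.000000i; after 4π/(2l+1) scaling, -0.246977+0.000000i ⇒ P_8 = -0.246977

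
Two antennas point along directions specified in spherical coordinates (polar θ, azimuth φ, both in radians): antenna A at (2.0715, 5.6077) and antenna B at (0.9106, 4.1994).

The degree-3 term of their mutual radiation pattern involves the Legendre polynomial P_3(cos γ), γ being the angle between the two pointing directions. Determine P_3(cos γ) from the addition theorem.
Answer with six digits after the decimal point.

Summing Y*_{l m}(θ₁,φ₁)·Y_{l m}(θ₂,φ₂) over m ∈ [−3, 3]; prefactor 4π/(2·3+1) = 1.795196:
  term(m=-3) = -0.02713 - 0.05117j   from Y*(Ω₁)=-0.12395 - 0.25293j, Y(Ω₂)=0.20550 - 0.00654j
  term(m=-2) = 0.13990 - 0.04714j   from Y*(Ω₁)=-0.08233 + 0.36846j, Y(Ω₂)=-0.20266 - 0.33442j
  term(m=-1) = 0.00157 + 0.00957j   from Y*(Ω₁)=0.03368 - 0.02698j, Y(Ω₂)=-0.11031 + 0.19584j
  term(m=+0) = -0.08481 + 0.00000j   from Y*(Ω₁)=0.33102 + 0.00000j, Y(Ω₂)=-0.25620 + 0.00000j
  term(m=+1) = 0.00157 - 0.00957j   from Y*(Ω₁)=-0.03368 - 0.02698j, Y(Ω₂)=0.11031 + 0.19584j
  term(m=+2) = 0.13990 + 0.04714j   from Y*(Ω₁)=-0.08233 - 0.36846j, Y(Ω₂)=-0.20266 + 0.33442j
  term(m=+3) = -0.02713 + 0.05117j   from Y*(Ω₁)=0.12395 - 0.25293j, Y(Ω₂)=-0.20550 - 0.00654j
Total Σ_m = 0.14388 + 0.00000j. Multiply by 1.795196: 0.25830 + 0.00000j. P_3(cos γ) = 0.258299

0.258299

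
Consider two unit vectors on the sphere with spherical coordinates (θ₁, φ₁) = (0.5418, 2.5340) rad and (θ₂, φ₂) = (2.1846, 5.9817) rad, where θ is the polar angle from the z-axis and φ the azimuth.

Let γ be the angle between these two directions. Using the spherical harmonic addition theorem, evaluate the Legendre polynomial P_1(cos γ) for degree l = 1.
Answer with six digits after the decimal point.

-0.895442

Addition theorem: P_1(cos γ) = (4π/3) Σ_m Y*_{lm}(Ω₁) Y_{lm}(Ω₂), m = −1…1:
  m=-1: Y*=(-0.146277, 0.101713)  Y=(0.269690, 0.083864)  product (-0.047980, 0.015163)
  m=+0: Y*=(0.418626, -0.000000)  Y=(-0.281426, 0.000000)  product (-0.117812, 0.000000)
  m=+1: Y*=(0.146277, 0.101713)  Y=(-0.269690, 0.083864)  product (-0.047980, -0.015163)
Accumulated sum (-0.213771, 0.000000); after 4π/(2l+1) scaling, (-0.895442, 0.000000) ⇒ P_1 = -0.895442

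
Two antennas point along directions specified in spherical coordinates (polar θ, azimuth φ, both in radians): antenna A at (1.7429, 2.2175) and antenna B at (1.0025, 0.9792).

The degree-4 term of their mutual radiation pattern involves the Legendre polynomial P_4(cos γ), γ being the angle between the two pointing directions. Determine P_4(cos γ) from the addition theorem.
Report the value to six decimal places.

Summing Y*_{l m}(θ₁,φ₁)·Y_{l m}(θ₂,φ₂) over m ∈ [−4, 4]; prefactor 4π/(2·4+1) = 1.396263:
  m=-4: -0.35442 + 0.21963j × -0.15950 + 0.15628j = 0.02220 - 0.09042j  (running Σ = 0.02220 - 0.09042j)
  m=-3: -0.19117 - 0.07400j × -0.39494 - 0.08170j = 0.06946 + 0.04484j  (running Σ = 0.09166 - 0.04557j)
  m=-2: 0.07067 + 0.24818j × -0.09229 - 0.22607j = 0.04958 - 0.03888j  (running Σ = 0.14125 - 0.08446j)
  m=-1: -0.13442 + 0.17803j × -0.11637 + 0.17321j = -0.01519 - 0.04400j  (running Σ = 0.12605 - 0.12846j)
  m=0: 0.22747 + 0.00000j × -0.29124 + 0.00000j = -0.06625 + 0.00000j  (running Σ = 0.05980 - 0.12846j)
  m=1: 0.13442 + 0.17803j × 0.11637 + 0.17321j = -0.01519 + 0.04400j  (running Σ = 0.04461 - 0.08446j)
  m=2: 0.07067 - 0.24818j × -0.09229 + 0.22607j = 0.04958 + 0.03888j  (running Σ = 0.09419 - 0.04557j)
  m=3: 0.19117 - 0.07400j × 0.39494 - 0.08170j = 0.06946 - 0.04484j  (running Σ = 0.16365 - 0.09042j)
  m=4: -0.35442 - 0.21963j × -0.15950 - 0.15628j = 0.02220 + 0.09042j  (running Σ = 0.18586 + 0.00000j)
Accumulated sum 0.18586 + 0.00000j; after 4π/(2l+1) scaling, 0.25950 + 0.00000j ⇒ P_4 = 0.259504

0.259504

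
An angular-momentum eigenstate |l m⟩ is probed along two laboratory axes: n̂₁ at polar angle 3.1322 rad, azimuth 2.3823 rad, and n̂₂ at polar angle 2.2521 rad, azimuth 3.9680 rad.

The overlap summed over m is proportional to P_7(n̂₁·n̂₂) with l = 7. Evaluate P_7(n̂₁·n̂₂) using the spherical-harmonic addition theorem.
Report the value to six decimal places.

Addition theorem: P_7(cos γ) = (4π/15) Σ_m Y*_{lm}(Ω₁) Y_{lm}(Ω₂), m = −7…7:
  m=-7: Y*=-0.000000-0.000000i  Y=-0.074932-0.040773i  product +0.000000+0.000000i
  m=-6: Y*=+0.000000-0.000000i  Y=-0.063039-0.251009i  product -0.000000+0.000000i
  m=-5: Y*=+0.000000-0.000000i  Y=+0.236460-0.360638i  product -0.000000-0.000000i
  m=-4: Y*=+0.000000+0.000000i  Y=+0.357960-0.059251i  product +0.000000-0.000000i
  m=-3: Y*=+0.000005+0.000006i  Y=-0.027812-0.021691i  product -0.000000-0.000000i
  m=-2: Y*=-0.000035+0.000661i  Y=-0.029873-0.363405i  product +0.000241-0.000007i
  m=-1: Y*=-0.027833+0.026416i  Y=+0.086040-0.093403i  product +0.000073+0.004873i
  m=+0: Y*=-1.091199-0.000000i  Y=-0.330541+0.000000i  product +0.360686+0.000000i
  m=+1: Y*=+0.027833+0.026416i  Y=-0.086040-0.093403i  product +0.000073-0.004873i
  m=+2: Y*=-0.000035-0.000661i  Y=-0.029873+0.363405i  product +0.000241+0.000007i
  m=+3: Y*=-0.000005+0.000006i  Y=+0.027812-0.021691i  product -0.000000+0.000000i
  m=+4: Y*=+0.000000-0.000000i  Y=+0.357960+0.059251i  product +0.000000+0.000000i
  m=+5: Y*=-0.000000-0.000000i  Y=-0.236460-0.360638i  product -0.000000+0.000000i
  m=+6: Y*=+0.000000+0.000000i  Y=-0.063039+0.251009i  product -0.000000-0.000000i
  m=+7: Y*=+0.000000-0.000000i  Y=+0.074932-0.040773i  product +0.000000-0.000000i
Total Σ_m = +0.361314-0.000000i. Multiply by 0.837758: +0.302694-0.000000i. P_7(cos γ) = 0.302694

0.302694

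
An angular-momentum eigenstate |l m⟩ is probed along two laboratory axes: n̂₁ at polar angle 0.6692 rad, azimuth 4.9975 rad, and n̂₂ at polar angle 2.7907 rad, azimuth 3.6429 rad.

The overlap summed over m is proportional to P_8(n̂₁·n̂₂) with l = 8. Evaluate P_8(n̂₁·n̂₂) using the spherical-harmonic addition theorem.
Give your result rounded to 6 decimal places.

0.314094

Expand P_8 via completeness: Σ_{m} conj(Y_{8,m}) at Ω₁ times Y_{8,m} at Ω₂ —
  m=-8: -0.00737 + 0.00857j × -0.00006 + 0.00008j = -0.00000 - 0.00000j  (running Σ = -0.00000 - 0.00000j)
  m=-7: -0.05209 - 0.02357j × -0.00102 + 0.00039j = 0.00006 + 0.00000j  (running Σ = 0.00006 + 0.00000j)
  m=-6: 0.02461 - 0.17479j × -0.00752 - 0.00101j = -0.00036 + 0.00129j  (running Σ = -0.00030 + 0.00129j)
  m=-5: 0.36106 - 0.05281j × -0.03017 - 0.02223j = -0.01207 - 0.00643j  (running Σ = -0.01237 - 0.00514j)
  m=-4: 0.20073 + 0.43727j × -0.05689 - 0.12261j = 0.04219 - 0.04949j  (running Σ = 0.02983 - 0.05463j)
  m=-3: -0.21779 + 0.18927j × 0.02315 - 0.34570j = 0.06039 + 0.07967j  (running Σ = 0.09021 + 0.02504j)
  m=-2: 0.15937 + 0.10220j × 0.30682 - 0.48061j = 0.09802 - 0.04524j  (running Σ = 0.18823 - 0.02019j)
  m=-1: -0.11099 + 0.37868j × 0.35807 - 0.19622j = 0.03456 + 0.15738j  (running Σ = 0.22279 + 0.13718j)
  m=0: 0.06908 + 0.00000j × -0.29930 + 0.00000j = -0.02068 + 0.00000j  (running Σ = 0.20212 + 0.13718j)
  m=1: 0.11099 + 0.37868j × -0.35807 - 0.19622j = 0.03456 - 0.15738j  (running Σ = 0.23668 - 0.02019j)
  m=2: 0.15937 - 0.10220j × 0.30682 + 0.48061j = 0.09802 + 0.04524j  (running Σ = 0.33470 + 0.02504j)
  m=3: 0.21779 + 0.18927j × -0.02315 - 0.34570j = 0.06039 - 0.07967j  (running Σ = 0.39509 - 0.05463j)
  m=4: 0.20073 - 0.43727j × -0.05689 + 0.12261j = 0.04219 + 0.04949j  (running Σ = 0.43728 - 0.00514j)
  m=5: -0.36106 - 0.05281j × 0.03017 - 0.02223j = -0.01207 + 0.00643j  (running Σ = 0.42521 + 0.00129j)
  m=6: 0.02461 + 0.17479j × -0.00752 + 0.00101j = -0.00036 - 0.00129j  (running Σ = 0.42485 + 0.00000j)
  m=7: 0.05209 - 0.02357j × 0.00102 + 0.00039j = 0.00006 - 0.00000j  (running Σ = 0.42491 - 0.00000j)
  m=8: -0.00737 - 0.00857j × -0.00006 - 0.00008j = -0.00000 + 0.00000j  (running Σ = 0.42491 - 0.00000j)
Σ over m = 0.42491 - 0.00000j; ×(4π/17) → 0.31409 - 0.00000j. Real part: 0.314094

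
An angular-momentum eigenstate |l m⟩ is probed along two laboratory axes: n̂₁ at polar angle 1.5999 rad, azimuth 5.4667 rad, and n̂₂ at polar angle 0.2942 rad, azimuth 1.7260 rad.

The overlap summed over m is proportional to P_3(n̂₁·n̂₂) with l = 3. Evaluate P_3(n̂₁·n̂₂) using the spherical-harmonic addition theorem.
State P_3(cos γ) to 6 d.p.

Addition theorem: P_3(cos γ) = (4π/7) Σ_m Y*_{lm}(Ω₁) Y_{lm}(Ω₂), m = −3…3:
  m=-3: -0.320806-0.265927i × +0.004567+0.009090i = +0.000952-0.004131i  (running Σ = +0.000952-0.004131i)
  m=-2: +0.001846+0.029657i × -0.078311+0.025120i = -0.000890-0.002276i  (running Σ = +0.000062-0.006407i)
  m=-1: -0.220279+0.234419i × -0.051855-0.331424i = +0.089115+0.060850i  (running Σ = +0.089177+0.054443i)
  m=0: +0.032532-0.000000i × +0.564133+0.000000i = +0.018352+0.000000i  (running Σ = +0.107529+0.054443i)
  m=1: +0.220279+0.234419i × +0.051855-0.331424i = +0.089115-0.060850i  (running Σ = +0.196644-0.006407i)
  m=2: +0.001846-0.029657i × -0.078311-0.025120i = -0.000890+0.002276i  (running Σ = +0.195755-0.004131i)
  m=3: +0.320806-0.265927i × -0.004567+0.009090i = +0.000952+0.004131i  (running Σ = +0.196707-0.000000i)
Accumulated sum +0.196707-0.000000i; after 4π/(2l+1) scaling, +0.353127-0.000000i ⇒ P_3 = 0.353127

0.353127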